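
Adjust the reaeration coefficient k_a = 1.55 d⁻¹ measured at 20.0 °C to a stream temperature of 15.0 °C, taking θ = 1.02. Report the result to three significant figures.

k_a(T₂) = k_a(T₁) · θ^(T₂−T₁) = 1.55 × 1.02^(15.0−20.0)
= 1.55 × 1.02^-5.00 = 1.55 × 0.9057 = 1.404 d⁻¹.

k_a ≈ 1.40 d⁻¹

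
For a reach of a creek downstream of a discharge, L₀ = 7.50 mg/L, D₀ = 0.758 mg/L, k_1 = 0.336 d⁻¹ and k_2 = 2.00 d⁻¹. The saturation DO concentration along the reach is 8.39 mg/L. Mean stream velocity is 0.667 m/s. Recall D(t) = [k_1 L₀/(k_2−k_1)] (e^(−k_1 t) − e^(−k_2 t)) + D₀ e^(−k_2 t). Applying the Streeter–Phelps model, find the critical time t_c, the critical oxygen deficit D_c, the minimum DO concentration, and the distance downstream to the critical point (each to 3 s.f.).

With k_2/k_1 = 5.952 and 1 − D₀(k_2−k_1)/(k_1 L₀) = 0.4995,
t_c = ln(5.952 × 0.4995) / (2.00 − 0.336) = ln(2.973) / 1.664 = 1.090/1.664 = 0.6548 d.
L(t_c) = L₀ e^(−k_1 t_c) = 7.50 × 0.8025 = 6.019 mg/L, and at the critical point k_2 D_c = k_1 L, so D_c = (0.336/2.00) × 6.019 = 1.011 mg/L.
Minimum DO = C_s − D_c = 8.39 − 1.011 = 7.379 mg/L.
x_c = v t_c = 0.667 m/s × 0.6548 d × 86400 s/d = 37740 m ≈ 37.7 km.

t_c ≈ 0.655 d; D_c ≈ 1.01 mg/L; min DO ≈ 7.38 mg/L; x_c ≈ 37.7 km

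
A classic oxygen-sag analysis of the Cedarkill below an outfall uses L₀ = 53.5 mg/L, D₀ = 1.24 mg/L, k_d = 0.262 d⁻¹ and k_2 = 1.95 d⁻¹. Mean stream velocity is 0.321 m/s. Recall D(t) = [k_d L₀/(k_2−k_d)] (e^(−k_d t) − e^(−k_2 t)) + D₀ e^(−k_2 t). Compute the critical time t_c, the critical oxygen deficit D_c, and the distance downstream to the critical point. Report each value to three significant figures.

t_c ≈ 1.09 d; D_c ≈ 5.40 mg/L; x_c ≈ 30.3 km

t_c = [1/(k_2−k_d)] ln[(k_2/k_d)(1 − D₀(k_2−k_d)/(k_d L₀))]
= [1/(1.95−0.262)] ln[(1.95/0.262)(1 − 1.24×1.688/(0.262×53.5))]
= (1/1.688) ln[7.443 × 0.8507] = 0.5924 × ln(6.331) = 0.5924 × 1.846 = 1.093 d.
D_c = (k_d/k_2) L₀ e^(−k_d t_c) = (0.262/1.95) × 53.5 × e^(−0.262×1.093) = 0.1344 × 53.5 × 0.7509 = 5.398 mg/L.
x_c = v t_c = 0.321 m/s × 1.093 d × 86400 s/d = 30320 m ≈ 30.3 km.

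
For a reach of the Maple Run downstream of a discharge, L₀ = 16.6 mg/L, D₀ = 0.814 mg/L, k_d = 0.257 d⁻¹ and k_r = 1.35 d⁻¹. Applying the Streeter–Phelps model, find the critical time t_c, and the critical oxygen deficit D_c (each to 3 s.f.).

t_c ≈ 1.30 d; D_c ≈ 2.26 mg/L

With k_r/k_d = 5.253 and 1 − D₀(k_r−k_d)/(k_d L₀) = 0.7915,
t_c = ln(5.253 × 0.7915) / (1.35 − 0.257) = ln(4.157) / 1.093 = 1.425/1.093 = 1.304 d.
D_c = (k_d/k_r) L₀ e^(−k_d t_c) = (0.257/1.35) × 16.6 × e^(−0.257×1.304) = 0.1904 × 16.6 × 0.7153 = 2.260 mg/L.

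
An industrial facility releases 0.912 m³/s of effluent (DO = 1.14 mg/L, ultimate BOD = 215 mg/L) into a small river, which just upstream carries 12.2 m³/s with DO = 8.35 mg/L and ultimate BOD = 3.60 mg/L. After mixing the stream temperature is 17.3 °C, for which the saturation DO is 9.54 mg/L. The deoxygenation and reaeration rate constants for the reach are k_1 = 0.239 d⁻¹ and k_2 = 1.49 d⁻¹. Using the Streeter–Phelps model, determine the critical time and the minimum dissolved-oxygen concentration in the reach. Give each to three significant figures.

t_c ≈ 0.934 d; minimum DO ≈ 7.19 mg/L

Mixed DO = (12.2×8.35 + 0.912×1.14)/(12.2+0.912) = 102.9/13.11 = 7.849 mg/L.
Mixed L₀ = (12.2×3.60 + 0.912×215)/(13.11) = 240.0/13.11 = 18.30 mg/L.
Initial deficit D₀ = C_s − DO₀ = 9.54 − 7.849 = 1.691 mg/L.
t_c = (1/1.251) ln[(1.49/0.239)(1 − 1.691×1.251/(0.239×18.30))] = 0.7994 × ln(3.219) = 0.9344 d.
D_c = (0.239/1.49) × 18.30 × e^(−0.239×0.9344) = 0.1604 × 18.30 × 0.7999 = 2.348 mg/L.
Minimum DO = 9.54 − 2.348 = 7.192 mg/L.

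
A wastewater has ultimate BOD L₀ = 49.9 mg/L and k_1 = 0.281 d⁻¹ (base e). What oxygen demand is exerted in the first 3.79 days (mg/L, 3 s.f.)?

y ≈ 32.7 mg/L

y_t = L₀(1 − e^(−k_1 t)) = 49.9 × (1 − e^(−0.281×3.79))
= 49.9 × (1 − 0.3447) = 49.9 × 0.6553 = 32.70 mg/L.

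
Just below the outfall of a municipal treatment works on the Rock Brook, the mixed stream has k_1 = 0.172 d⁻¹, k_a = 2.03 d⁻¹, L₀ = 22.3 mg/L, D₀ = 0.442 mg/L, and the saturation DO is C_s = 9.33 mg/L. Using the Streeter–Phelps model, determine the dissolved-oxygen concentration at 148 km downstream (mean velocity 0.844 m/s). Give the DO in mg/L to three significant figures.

DO ≈ 7.90 mg/L

Travel time t = x/v = 148 km / (0.844 m/s) = 148000 m / 0.844 m/s = 175400 s = 2.030 d.
k_1 L₀/(k_a−k_1) = 0.172×22.3/(2.03−0.172) = 3.836/1.858 = 2.064 mg/L.
e^(−k_1 t) = e^(−0.172×2.030) = 0.7053; e^(−k_a t) = e^(−2.03×2.030) = 0.01624.
D = 2.064 × (0.7053 − 0.01624) + 0.442 × 0.01624 = 1.423 + 0.007180 = 1.430 mg/L.
DO = C_s − D = 9.33 − 1.430 = 7.900 mg/L.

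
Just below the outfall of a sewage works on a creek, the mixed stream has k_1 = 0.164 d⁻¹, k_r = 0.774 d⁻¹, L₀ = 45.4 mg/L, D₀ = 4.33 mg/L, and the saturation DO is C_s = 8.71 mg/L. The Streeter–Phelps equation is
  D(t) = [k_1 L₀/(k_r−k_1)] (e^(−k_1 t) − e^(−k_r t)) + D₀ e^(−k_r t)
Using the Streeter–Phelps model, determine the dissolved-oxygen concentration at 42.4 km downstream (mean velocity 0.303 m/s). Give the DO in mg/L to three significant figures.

DO ≈ 1.60 mg/L

Travel time t = x/v = 42.4 km / (0.303 m/s) = 42400 m / 0.303 m/s = 139900 s = 1.620 d.
k_1 L₀/(k_r−k_1) = 0.164×45.4/(0.774−0.164) = 7.446/0.6100 = 12.21 mg/L.
e^(−k_1 t) = e^(−0.164×1.620) = 0.7667; e^(−k_r t) = e^(−0.774×1.620) = 0.2855.
D = 12.21 × (0.7667 − 0.2855) + 4.33 × 0.2855 = 5.874 + 1.236 = 7.110 mg/L.
DO = C_s − D = 8.71 − 7.110 = 1.600 mg/L.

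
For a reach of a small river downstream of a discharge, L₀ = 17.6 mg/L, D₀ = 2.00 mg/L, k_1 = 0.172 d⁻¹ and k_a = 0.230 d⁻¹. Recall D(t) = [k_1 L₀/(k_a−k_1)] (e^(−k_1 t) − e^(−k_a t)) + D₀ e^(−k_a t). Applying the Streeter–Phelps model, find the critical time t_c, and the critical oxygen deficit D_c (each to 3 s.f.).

With k_a/k_1 = 1.337 and 1 − D₀(k_a−k_1)/(k_1 L₀) = 0.9617,
t_c = ln(1.337 × 0.9617) / (0.230 − 0.172) = ln(1.286) / 0.05800 = 0.2515/0.05800 = 4.336 d.
L(t_c) = L₀ e^(−k_1 t_c) = 17.6 × 0.4743 = 8.348 mg/L, and at the critical point k_a D_c = k_1 L, so D_c = (0.172/0.230) × 8.348 = 6.243 mg/L.

t_c ≈ 4.34 d; D_c ≈ 6.24 mg/L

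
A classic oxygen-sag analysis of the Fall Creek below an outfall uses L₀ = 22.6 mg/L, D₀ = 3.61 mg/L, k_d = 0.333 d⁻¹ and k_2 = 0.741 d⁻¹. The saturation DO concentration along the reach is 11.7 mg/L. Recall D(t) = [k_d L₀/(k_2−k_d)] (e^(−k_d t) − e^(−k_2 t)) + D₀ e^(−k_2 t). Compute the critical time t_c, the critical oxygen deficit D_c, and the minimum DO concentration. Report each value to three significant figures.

t_c ≈ 1.43 d; D_c ≈ 6.32 mg/L; min DO ≈ 5.38 mg/L

t_c = [1/(k_2−k_d)] ln[(k_2/k_d)(1 − D₀(k_2−k_d)/(k_d L₀))]
= [1/(0.741−0.333)] ln[(0.741/0.333)(1 − 3.61×0.4080/(0.333×22.6))]
= (1/0.4080) ln[2.225 × 0.8043] = 2.451 × ln(1.790) = 2.451 × 0.5821 = 1.427 d.
L(t_c) = L₀ e^(−k_d t_c) = 22.6 × 0.6218 = 14.05 mg/L, and at the critical point k_2 D_c = k_d L, so D_c = (0.333/0.741) × 14.05 = 6.316 mg/L.
Minimum DO = C_s − D_c = 11.7 − 6.316 = 5.384 mg/L.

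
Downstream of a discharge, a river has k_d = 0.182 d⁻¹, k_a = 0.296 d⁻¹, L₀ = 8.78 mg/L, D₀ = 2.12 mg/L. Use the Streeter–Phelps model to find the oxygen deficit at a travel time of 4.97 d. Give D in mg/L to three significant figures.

D ≈ 2.94 mg/L

k_d L₀/(k_a−k_d) = 0.182×8.78/(0.296−0.182) = 1.598/0.1140 = 14.02 mg/L.
e^(−k_d t) = e^(−0.182×4.970) = 0.4047; e^(−k_a t) = e^(−0.296×4.970) = 0.2297.
D = 14.02 × (0.4047 − 0.2297) + 2.12 × 0.2297 = 2.454 + 0.4869 = 2.941 mg/L.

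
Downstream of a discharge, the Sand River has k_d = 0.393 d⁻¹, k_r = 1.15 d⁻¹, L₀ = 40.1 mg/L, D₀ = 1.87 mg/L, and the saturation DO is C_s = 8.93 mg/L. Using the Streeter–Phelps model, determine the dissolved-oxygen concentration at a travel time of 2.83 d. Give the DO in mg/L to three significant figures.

DO ≈ 2.82 mg/L

k_d L₀/(k_r−k_d) = 0.393×40.1/(1.15−0.393) = 15.76/0.7570 = 20.82 mg/L.
e^(−k_d t) = e^(−0.393×2.830) = 0.3288; e^(−k_r t) = e^(−1.15×2.830) = 0.03860.
D = 20.82 × (0.3288 − 0.03860) + 1.87 × 0.03860 = 6.042 + 0.07218 = 6.114 mg/L.
DO = C_s − D = 8.93 − 6.114 = 2.816 mg/L.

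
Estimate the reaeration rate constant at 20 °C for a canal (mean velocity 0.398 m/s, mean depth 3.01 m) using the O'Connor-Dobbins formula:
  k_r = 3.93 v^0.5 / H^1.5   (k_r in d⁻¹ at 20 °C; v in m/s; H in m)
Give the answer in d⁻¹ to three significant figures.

k_r ≈ 0.475 d⁻¹

k_r = 3.93 × 0.398^0.5 / 3.01^1.5 = 3.93 × 0.6309 / 5.222 = 0.4748 d⁻¹.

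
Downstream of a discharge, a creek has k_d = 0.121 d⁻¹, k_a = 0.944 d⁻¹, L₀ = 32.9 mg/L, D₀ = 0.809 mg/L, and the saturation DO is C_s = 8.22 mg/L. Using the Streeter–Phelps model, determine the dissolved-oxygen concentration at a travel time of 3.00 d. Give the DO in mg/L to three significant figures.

k_d L₀/(k_a−k_d) = 0.121×32.9/(0.944−0.121) = 3.981/0.8230 = 4.837 mg/L.
e^(−k_d t) = e^(−0.121×3.000) = 0.6956; e^(−k_a t) = e^(−0.944×3.000) = 0.05889.
D = 4.837 × (0.6956 − 0.05889) + 0.809 × 0.05889 = 3.080 + 0.04765 = 3.127 mg/L.
DO = C_s − D = 8.22 − 3.127 = 5.093 mg/L.

DO ≈ 5.09 mg/L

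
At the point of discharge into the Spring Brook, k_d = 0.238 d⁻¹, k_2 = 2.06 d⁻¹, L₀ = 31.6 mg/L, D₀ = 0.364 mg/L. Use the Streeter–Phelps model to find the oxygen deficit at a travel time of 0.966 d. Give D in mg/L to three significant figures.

D ≈ 2.77 mg/L

k_d L₀/(k_2−k_d) = 0.238×31.6/(2.06−0.238) = 7.521/1.822 = 4.128 mg/L.
e^(−k_d t) = e^(−0.238×0.9660) = 0.7946; e^(−k_2 t) = e^(−2.06×0.9660) = 0.1367.
D = 4.128 × (0.7946 − 0.1367) + 0.364 × 0.1367 = 2.716 + 0.04976 = 2.765 mg/L.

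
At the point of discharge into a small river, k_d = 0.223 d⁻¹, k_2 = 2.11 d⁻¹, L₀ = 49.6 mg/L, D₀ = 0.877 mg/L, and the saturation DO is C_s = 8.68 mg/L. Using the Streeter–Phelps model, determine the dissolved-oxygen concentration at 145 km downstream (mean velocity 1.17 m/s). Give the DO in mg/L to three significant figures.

Travel time t = x/v = 145 km / (1.17 m/s) = 145000 m / 1.17 m/s = 123900 s = 1.434 d.
k_d L₀/(k_2−k_d) = 0.223×49.6/(2.11−0.223) = 11.06/1.887 = 5.862 mg/L.
e^(−k_d t) = e^(−0.223×1.434) = 0.7262; e^(−k_2 t) = e^(−2.11×1.434) = 0.04848.
D = 5.862 × (0.7262 − 0.04848) + 0.877 × 0.04848 = 3.973 + 0.04252 = 4.015 mg/L.
DO = C_s − D = 8.68 − 4.015 = 4.665 mg/L.

DO ≈ 4.66 mg/L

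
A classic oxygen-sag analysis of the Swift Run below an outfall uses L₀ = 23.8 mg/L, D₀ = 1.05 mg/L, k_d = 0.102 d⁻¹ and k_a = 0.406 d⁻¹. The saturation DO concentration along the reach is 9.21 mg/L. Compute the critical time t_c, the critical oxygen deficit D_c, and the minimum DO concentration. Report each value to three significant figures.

At the critical point dD/dt = 0, so k_d L₀ e^(−k_d t) = k_a D. Substituting D(t) from the Streeter–Phelps equation and solving for t gives
t_c = ln[(k_a/k_d)(1 − D₀(k_a−k_d)/(k_d L₀))] / (k_a−k_d).
Here k_a−k_d = 0.3040 d⁻¹ and 1 − D₀(k_a−k_d)/(k_d L₀) = 1 − 1.05×0.3040/(0.102×23.8) = 0.8685, so
t_c = ln(3.980 × 0.8685) / 0.3040 = 1.240 / 0.3040 = 4.080 d.
D_c = (k_d/k_a) L₀ e^(−k_d t_c) = (0.102/0.406) × 23.8 × e^(−0.102×4.080) = 0.2512 × 23.8 × 0.6596 = 3.944 mg/L.
Minimum DO = C_s − D_c = 9.21 − 3.944 = 5.266 mg/L.

t_c ≈ 4.08 d; D_c ≈ 3.94 mg/L; min DO ≈ 5.27 mg/L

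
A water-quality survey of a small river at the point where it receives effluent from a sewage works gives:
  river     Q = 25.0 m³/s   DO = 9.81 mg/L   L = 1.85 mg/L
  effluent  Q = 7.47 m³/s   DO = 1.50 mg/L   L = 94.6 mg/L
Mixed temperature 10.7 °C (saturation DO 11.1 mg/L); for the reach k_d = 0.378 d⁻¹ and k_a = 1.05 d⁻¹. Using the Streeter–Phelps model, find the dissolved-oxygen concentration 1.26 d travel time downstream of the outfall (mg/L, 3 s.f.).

DO ≈ 5.62 mg/L

Mixed DO = (25.0×9.81 + 7.47×1.50)/(25.0+7.47) = 256.5/32.47 = 7.898 mg/L.
Mixed L₀ = (25.0×1.85 + 7.47×94.6)/(32.47) = 752.9/32.47 = 23.19 mg/L.
Initial deficit D₀ = C_s − DO₀ = 11.1 − 7.898 = 3.202 mg/L.
D(1.26) = [0.378×23.19/(1.05−0.378)](e^(−0.378×1.26) − e^(−1.05×1.26)) + 3.202 e^(−1.05×1.26)
= 13.04 × (0.6211 − 0.2663) + 3.202 × 0.2663 = 5.480 mg/L.
DO = 11.1 − 5.480 = 5.620 mg/L.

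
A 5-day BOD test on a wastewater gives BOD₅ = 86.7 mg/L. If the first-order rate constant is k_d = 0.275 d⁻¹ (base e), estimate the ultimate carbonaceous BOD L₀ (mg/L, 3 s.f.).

L₀ ≈ 116 mg/L

BOD₅ = L₀(1 − e^(−5k_d)) ⇒ L₀ = BOD₅ / (1 − e^(−5×0.275))
= 86.7 / (1 − 0.2528) = 86.7 / 0.7472 = 116.0 mg/L.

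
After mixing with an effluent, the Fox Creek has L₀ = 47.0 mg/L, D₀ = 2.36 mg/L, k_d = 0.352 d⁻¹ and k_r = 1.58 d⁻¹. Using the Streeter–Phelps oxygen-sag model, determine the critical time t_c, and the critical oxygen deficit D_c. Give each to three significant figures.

At the critical point dD/dt = 0, so k_d L₀ e^(−k_d t) = k_r D. Substituting D(t) from the Streeter–Phelps equation and solving for t gives
t_c = ln[(k_r/k_d)(1 − D₀(k_r−k_d)/(k_d L₀))] / (k_r−k_d).
Here k_r−k_d = 1.228 d⁻¹ and 1 − D₀(k_r−k_d)/(k_d L₀) = 1 − 2.36×1.228/(0.352×47.0) = 0.8248, so
t_c = ln(4.489 × 0.8248) / 1.228 = 1.309 / 1.228 = 1.066 d.
L(t_c) = L₀ e^(−k_d t_c) = 47.0 × 0.6871 = 32.30 mg/L, and at the critical point k_r D_c = k_d L, so D_c = (0.352/1.58) × 32.30 = 7.195 mg/L.

t_c ≈ 1.07 d; D_c ≈ 7.20 mg/L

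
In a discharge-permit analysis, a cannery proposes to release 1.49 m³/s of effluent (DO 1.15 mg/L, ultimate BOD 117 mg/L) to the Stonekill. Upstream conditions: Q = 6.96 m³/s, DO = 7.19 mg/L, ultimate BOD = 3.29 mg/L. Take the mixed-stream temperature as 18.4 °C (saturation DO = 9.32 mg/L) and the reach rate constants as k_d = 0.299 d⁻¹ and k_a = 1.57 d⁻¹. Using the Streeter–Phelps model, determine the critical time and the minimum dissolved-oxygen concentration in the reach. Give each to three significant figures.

Mixed DO = (6.96×7.19 + 1.49×1.15)/(6.96+1.49) = 51.76/8.450 = 6.125 mg/L.
Mixed L₀ = (6.96×3.29 + 1.49×117)/(8.450) = 197.2/8.450 = 23.34 mg/L.
Initial deficit D₀ = C_s − DO₀ = 9.32 − 6.125 = 3.195 mg/L.
t_c = (1/1.271) ln[(1.57/0.299)(1 − 3.195×1.271/(0.299×23.34))] = 0.7868 × ln(2.195) = 0.6187 d.
D_c = (0.299/1.57) × 23.34 × e^(−0.299×0.6187) = 0.1904 × 23.34 × 0.8311 = 3.694 mg/L.
Minimum DO = 9.32 − 3.694 = 5.626 mg/L.

t_c ≈ 0.619 d; minimum DO ≈ 5.63 mg/L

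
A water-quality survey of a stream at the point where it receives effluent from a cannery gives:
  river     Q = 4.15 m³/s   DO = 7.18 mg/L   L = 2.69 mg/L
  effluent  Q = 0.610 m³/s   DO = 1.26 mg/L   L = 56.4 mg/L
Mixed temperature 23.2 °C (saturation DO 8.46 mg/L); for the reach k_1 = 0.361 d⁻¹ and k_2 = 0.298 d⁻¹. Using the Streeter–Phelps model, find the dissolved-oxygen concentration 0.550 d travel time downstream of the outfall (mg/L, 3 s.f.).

Mixed DO = (4.15×7.18 + 0.610×1.26)/(4.15+0.610) = 30.57/4.760 = 6.421 mg/L.
Mixed L₀ = (4.15×2.69 + 0.610×56.4)/(4.760) = 45.57/4.760 = 9.573 mg/L.
Initial deficit D₀ = C_s − DO₀ = 8.46 − 6.421 = 2.039 mg/L.
D(0.550) = [0.361×9.573/(0.298−0.361)](e^(−0.361×0.550) − e^(−0.298×0.550)) + 2.039 e^(−0.298×0.550)
= -54.85 × (0.8199 − 0.8488) + 2.039 × 0.8488 = 3.316 mg/L.
DO = 8.46 − 3.316 = 5.144 mg/L.

DO ≈ 5.14 mg/L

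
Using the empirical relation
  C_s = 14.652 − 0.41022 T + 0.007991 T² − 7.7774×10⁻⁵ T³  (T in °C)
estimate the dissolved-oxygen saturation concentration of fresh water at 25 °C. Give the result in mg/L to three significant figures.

C_s ≈ 8.18 mg/L

C_s = 14.652 − 0.41022×25 + 0.007991×25² − 7.7774×10⁻⁵×25³ = 8.176 mg/L.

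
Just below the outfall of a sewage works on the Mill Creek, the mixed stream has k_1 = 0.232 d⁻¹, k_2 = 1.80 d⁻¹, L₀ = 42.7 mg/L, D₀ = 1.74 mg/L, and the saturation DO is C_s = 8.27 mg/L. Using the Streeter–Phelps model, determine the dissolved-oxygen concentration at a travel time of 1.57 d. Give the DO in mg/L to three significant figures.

DO ≈ 4.15 mg/L

k_1 L₀/(k_2−k_1) = 0.232×42.7/(1.80−0.232) = 9.906/1.568 = 6.318 mg/L.
e^(−k_1 t) = e^(−0.232×1.570) = 0.6947; e^(−k_2 t) = e^(−1.80×1.570) = 0.05925.
D = 6.318 × (0.6947 − 0.05925) + 1.74 × 0.05925 = 4.015 + 0.1031 = 4.118 mg/L.
DO = C_s − D = 8.27 − 4.118 = 4.152 mg/L.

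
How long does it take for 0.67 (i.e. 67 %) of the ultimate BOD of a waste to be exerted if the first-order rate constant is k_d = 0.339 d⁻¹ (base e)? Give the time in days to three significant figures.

y/L₀ = 1 − e^(−k_d t) = 0.67 ⇒ e^(−k_d t) = 0.330
t = −ln(0.330) / 0.339 = 1.109 / 0.339 = 3.270 d.

t ≈ 3.27 d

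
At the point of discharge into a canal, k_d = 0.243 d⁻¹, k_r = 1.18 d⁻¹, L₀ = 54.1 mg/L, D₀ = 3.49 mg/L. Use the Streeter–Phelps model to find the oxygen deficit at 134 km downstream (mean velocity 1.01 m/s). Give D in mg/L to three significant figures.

D ≈ 7.94 mg/L

Travel time t = x/v = 134 km / (1.01 m/s) = 134000 m / 1.01 m/s = 132700 s = 1.536 d.
k_d L₀/(k_r−k_d) = 0.243×54.1/(1.18−0.243) = 13.15/0.9370 = 14.03 mg/L.
e^(−k_d t) = e^(−0.243×1.536) = 0.6886; e^(−k_r t) = e^(−1.18×1.536) = 0.1633.
D = 14.03 × (0.6886 − 0.1633) + 3.49 × 0.1633 = 7.369 + 0.5700 = 7.939 mg/L.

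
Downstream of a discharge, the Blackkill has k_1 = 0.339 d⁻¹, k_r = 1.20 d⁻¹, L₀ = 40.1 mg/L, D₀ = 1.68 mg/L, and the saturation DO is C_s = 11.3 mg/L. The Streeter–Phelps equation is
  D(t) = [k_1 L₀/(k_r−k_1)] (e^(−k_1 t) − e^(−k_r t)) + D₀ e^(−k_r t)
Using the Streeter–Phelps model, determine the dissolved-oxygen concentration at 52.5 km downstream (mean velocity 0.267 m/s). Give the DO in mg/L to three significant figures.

DO ≈ 4.92 mg/L

Travel time t = x/v = 52.5 km / (0.267 m/s) = 52500 m / 0.267 m/s = 196600 s = 2.276 d.
k_1 L₀/(k_r−k_1) = 0.339×40.1/(1.20−0.339) = 13.59/0.8610 = 15.79 mg/L.
e^(−k_1 t) = e^(−0.339×2.276) = 0.4623; e^(−k_r t) = e^(−1.20×2.276) = 0.06516.
D = 15.79 × (0.4623 − 0.06516) + 1.68 × 0.06516 = 6.271 + 0.1095 = 6.380 mg/L.
DO = C_s − D = 11.3 − 6.380 = 4.920 mg/L.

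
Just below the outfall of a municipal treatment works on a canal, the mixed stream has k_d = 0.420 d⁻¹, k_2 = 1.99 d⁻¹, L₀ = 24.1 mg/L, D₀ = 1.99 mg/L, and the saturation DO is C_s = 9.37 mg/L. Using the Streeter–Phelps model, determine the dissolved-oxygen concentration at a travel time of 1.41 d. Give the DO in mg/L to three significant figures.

k_d L₀/(k_2−k_d) = 0.420×24.1/(1.99−0.420) = 10.12/1.570 = 6.447 mg/L.
e^(−k_d t) = e^(−0.420×1.410) = 0.5531; e^(−k_2 t) = e^(−1.99×1.410) = 0.06045.
D = 6.447 × (0.5531 − 0.06045) + 1.99 × 0.06045 = 3.176 + 0.1203 = 3.297 mg/L.
DO = C_s − D = 9.37 − 3.297 = 6.073 mg/L.

DO ≈ 6.07 mg/L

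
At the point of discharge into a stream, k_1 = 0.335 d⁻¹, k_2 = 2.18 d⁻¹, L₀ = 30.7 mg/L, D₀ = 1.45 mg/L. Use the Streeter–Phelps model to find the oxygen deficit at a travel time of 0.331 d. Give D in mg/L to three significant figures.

D ≈ 2.98 mg/L

k_1 L₀/(k_2−k_1) = 0.335×30.7/(2.18−0.335) = 10.28/1.845 = 5.574 mg/L.
e^(−k_1 t) = e^(−0.335×0.3310) = 0.8950; e^(−k_2 t) = e^(−2.18×0.3310) = 0.4860.
D = 5.574 × (0.8950 − 0.4860) + 1.45 × 0.4860 = 2.280 + 0.7047 = 2.985 mg/L.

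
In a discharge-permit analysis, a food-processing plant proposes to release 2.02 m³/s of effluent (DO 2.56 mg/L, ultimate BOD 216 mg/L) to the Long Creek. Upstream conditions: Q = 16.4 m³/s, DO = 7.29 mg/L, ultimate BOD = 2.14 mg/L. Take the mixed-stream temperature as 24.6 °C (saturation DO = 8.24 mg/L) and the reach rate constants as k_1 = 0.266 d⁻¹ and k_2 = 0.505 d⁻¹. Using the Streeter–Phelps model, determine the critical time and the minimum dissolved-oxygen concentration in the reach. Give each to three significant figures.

t_c ≈ 2.46 d; minimum DO ≈ 1.23 mg/L

Mixed DO = (16.4×7.29 + 2.02×2.56)/(16.4+2.02) = 124.7/18.42 = 6.771 mg/L.
Mixed L₀ = (16.4×2.14 + 2.02×216)/(18.42) = 471.4/18.42 = 25.59 mg/L.
Initial deficit D₀ = C_s − DO₀ = 8.24 − 6.771 = 1.469 mg/L.
t_c = (1/0.2390) ln[(0.505/0.266)(1 − 1.469×0.2390/(0.266×25.59))] = 4.184 × ln(1.801) = 2.461 d.
D_c = (0.266/0.505) × 25.59 × e^(−0.266×2.461) = 0.5267 × 25.59 × 0.5197 = 7.005 mg/L.
Minimum DO = 8.24 − 7.005 = 1.235 mg/L.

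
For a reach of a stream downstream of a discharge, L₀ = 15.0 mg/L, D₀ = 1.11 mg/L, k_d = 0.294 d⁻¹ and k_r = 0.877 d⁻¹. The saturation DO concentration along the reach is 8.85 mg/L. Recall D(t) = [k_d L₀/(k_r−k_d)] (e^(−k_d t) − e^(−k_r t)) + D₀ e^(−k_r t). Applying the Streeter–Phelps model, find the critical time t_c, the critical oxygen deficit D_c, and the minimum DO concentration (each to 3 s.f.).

With k_r/k_d = 2.983 and 1 − D₀(k_r−k_d)/(k_d L₀) = 0.8533,
t_c = ln(2.983 × 0.8533) / (0.877 − 0.294) = ln(2.545) / 0.5830 = 0.9342/0.5830 = 1.602 d.
D_c = (k_d/k_r) L₀ e^(−k_d t_c) = (0.294/0.877) × 15.0 × e^(−0.294×1.602) = 0.3352 × 15.0 × 0.6243 = 3.139 mg/L.
Minimum DO = C_s − D_c = 8.85 − 3.139 = 5.711 mg/L.

t_c ≈ 1.60 d; D_c ≈ 3.14 mg/L; min DO ≈ 5.71 mg/L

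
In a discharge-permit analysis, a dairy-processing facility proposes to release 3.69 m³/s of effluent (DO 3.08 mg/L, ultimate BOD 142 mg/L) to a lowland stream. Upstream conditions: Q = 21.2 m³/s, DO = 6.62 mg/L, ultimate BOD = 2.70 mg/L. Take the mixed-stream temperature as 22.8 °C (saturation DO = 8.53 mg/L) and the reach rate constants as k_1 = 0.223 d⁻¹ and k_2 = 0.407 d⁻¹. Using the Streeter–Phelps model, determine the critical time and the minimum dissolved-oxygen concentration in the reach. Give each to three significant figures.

Mixed DO = (21.2×6.62 + 3.69×3.08)/(21.2+3.69) = 151.7/24.89 = 6.095 mg/L.
Mixed L₀ = (21.2×2.70 + 3.69×142)/(24.89) = 581.2/24.89 = 23.35 mg/L.
Initial deficit D₀ = C_s − DO₀ = 8.53 − 6.095 = 2.435 mg/L.
t_c = (1/0.1840) ln[(0.407/0.223)(1 − 2.435×0.1840/(0.223×23.35))] = 5.435 × ln(1.668) = 2.781 d.
D_c = (0.223/0.407) × 23.35 × e^(−0.223×2.781) = 0.5479 × 23.35 × 0.5379 = 6.882 mg/L.
Minimum DO = 8.53 − 6.882 = 1.648 mg/L.

t_c ≈ 2.78 d; minimum DO ≈ 1.65 mg/L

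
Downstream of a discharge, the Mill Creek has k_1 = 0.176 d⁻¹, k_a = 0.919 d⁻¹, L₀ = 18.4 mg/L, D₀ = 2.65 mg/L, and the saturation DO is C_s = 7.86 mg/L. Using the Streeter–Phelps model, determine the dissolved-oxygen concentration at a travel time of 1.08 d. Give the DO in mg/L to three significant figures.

DO ≈ 4.89 mg/L

k_1 L₀/(k_a−k_1) = 0.176×18.4/(0.919−0.176) = 3.238/0.7430 = 4.359 mg/L.
e^(−k_1 t) = e^(−0.176×1.080) = 0.8269; e^(−k_a t) = e^(−0.919×1.080) = 0.3706.
D = 4.359 × (0.8269 − 0.3706) + 2.65 × 0.3706 = 1.989 + 0.9822 = 2.971 mg/L.
DO = C_s − D = 7.86 − 2.971 = 4.889 mg/L.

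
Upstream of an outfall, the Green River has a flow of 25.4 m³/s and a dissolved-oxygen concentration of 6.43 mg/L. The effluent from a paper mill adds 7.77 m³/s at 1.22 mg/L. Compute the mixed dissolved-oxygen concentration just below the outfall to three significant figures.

Flow-weighted mixing: C = (Q_r C_r + Q_w C_w)/(Q_r + Q_w)
= (25.4×6.43 + 7.77×1.22)/(25.4 + 7.77) = 172.8/33.17 = 5.210 mg/L.

5.21 mg/L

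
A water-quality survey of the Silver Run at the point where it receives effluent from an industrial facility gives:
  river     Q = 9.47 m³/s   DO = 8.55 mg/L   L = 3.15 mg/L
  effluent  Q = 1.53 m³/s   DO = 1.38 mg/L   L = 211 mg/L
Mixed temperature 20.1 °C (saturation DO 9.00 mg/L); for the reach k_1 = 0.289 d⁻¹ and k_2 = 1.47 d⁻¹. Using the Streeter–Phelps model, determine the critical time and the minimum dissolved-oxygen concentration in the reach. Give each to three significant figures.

t_c ≈ 1.20 d; minimum DO ≈ 4.55 mg/L

Mixed DO = (9.47×8.55 + 1.53×1.38)/(9.47+1.53) = 83.08/11.00 = 7.553 mg/L.
Mixed L₀ = (9.47×3.15 + 1.53×211)/(11.00) = 352.7/11.00 = 32.06 mg/L.
Initial deficit D₀ = C_s − DO₀ = 9.00 − 7.553 = 1.447 mg/L.
t_c = (1/1.181) ln[(1.47/0.289)(1 − 1.447×1.181/(0.289×32.06))] = 0.8467 × ln(4.148) = 1.205 d.
D_c = (0.289/1.47) × 32.06 × e^(−0.289×1.205) = 0.1966 × 32.06 × 0.7060 = 4.450 mg/L.
Minimum DO = 9.00 − 4.450 = 4.550 mg/L.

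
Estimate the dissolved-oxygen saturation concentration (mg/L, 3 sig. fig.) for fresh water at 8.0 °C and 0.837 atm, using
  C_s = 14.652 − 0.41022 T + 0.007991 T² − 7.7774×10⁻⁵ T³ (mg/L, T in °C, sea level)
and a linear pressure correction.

C_s ≈ 9.91 mg/L

At sea level: C_s = 14.652 − 0.41022×8.0 + 0.007991×8.0² − 7.7774×10⁻⁵×8.0³ = 11.84 mg/L.
Pressure correction: C_s' = 11.84 × 0.837 = 9.912 mg/L.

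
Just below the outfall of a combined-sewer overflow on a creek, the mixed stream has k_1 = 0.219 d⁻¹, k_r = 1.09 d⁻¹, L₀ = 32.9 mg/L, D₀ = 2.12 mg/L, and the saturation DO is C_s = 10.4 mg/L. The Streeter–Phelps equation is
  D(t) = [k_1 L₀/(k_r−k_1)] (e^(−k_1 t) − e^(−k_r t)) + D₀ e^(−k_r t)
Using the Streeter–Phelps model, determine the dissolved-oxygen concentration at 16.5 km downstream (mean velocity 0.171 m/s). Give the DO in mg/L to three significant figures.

Travel time t = x/v = 16.5 km / (0.171 m/s) = 16500 m / 0.171 m/s = 96490 s = 1.117 d.
k_1 L₀/(k_r−k_1) = 0.219×32.9/(1.09−0.219) = 7.205/0.8710 = 8.272 mg/L.
e^(−k_1 t) = e^(−0.219×1.117) = 0.7830; e^(−k_r t) = e^(−1.09×1.117) = 0.2960.
D = 8.272 × (0.7830 − 0.2960) + 2.12 × 0.2960 = 4.029 + 0.6276 = 4.656 mg/L.
DO = C_s − D = 10.4 − 4.656 = 5.744 mg/L.

DO ≈ 5.74 mg/L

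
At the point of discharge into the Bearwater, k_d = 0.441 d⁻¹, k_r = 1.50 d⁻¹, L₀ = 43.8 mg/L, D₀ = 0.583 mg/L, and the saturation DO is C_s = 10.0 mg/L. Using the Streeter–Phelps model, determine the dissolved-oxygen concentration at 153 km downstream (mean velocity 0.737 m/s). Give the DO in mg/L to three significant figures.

Travel time t = x/v = 153 km / (0.737 m/s) = 153000 m / 0.737 m/s = 207600 s = 2.403 d.
k_d L₀/(k_r−k_d) = 0.441×43.8/(1.50−0.441) = 19.32/1.059 = 18.24 mg/L.
e^(−k_d t) = e^(−0.441×2.403) = 0.3466; e^(−k_r t) = e^(−1.50×2.403) = 0.02721.
D = 18.24 × (0.3466 − 0.02721) + 0.583 × 0.02721 = 5.825 + 0.01586 = 5.841 mg/L.
DO = C_s − D = 10.0 − 5.841 = 4.159 mg/L.

DO ≈ 4.16 mg/L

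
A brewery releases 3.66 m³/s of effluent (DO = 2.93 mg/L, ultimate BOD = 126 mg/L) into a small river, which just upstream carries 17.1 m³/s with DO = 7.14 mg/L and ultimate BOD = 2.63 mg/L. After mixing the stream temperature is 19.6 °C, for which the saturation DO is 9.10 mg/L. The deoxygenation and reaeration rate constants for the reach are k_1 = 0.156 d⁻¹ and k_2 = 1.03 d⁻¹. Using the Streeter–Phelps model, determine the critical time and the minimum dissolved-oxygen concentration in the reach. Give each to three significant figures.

Mixed DO = (17.1×7.14 + 3.66×2.93)/(17.1+3.66) = 132.8/20.76 = 6.398 mg/L.
Mixed L₀ = (17.1×2.63 + 3.66×126)/(20.76) = 506.1/20.76 = 24.38 mg/L.
Initial deficit D₀ = C_s − DO₀ = 9.10 − 6.398 = 2.702 mg/L.
t_c = (1/0.8740) ln[(1.03/0.156)(1 − 2.702×0.8740/(0.156×24.38))] = 1.144 × ln(2.503) = 1.050 d.
D_c = (0.156/1.03) × 24.38 × e^(−0.156×1.050) = 0.1515 × 24.38 × 0.8490 = 3.135 mg/L.
Minimum DO = 9.10 − 3.135 = 5.965 mg/L.

t_c ≈ 1.05 d; minimum DO ≈ 5.97 mg/L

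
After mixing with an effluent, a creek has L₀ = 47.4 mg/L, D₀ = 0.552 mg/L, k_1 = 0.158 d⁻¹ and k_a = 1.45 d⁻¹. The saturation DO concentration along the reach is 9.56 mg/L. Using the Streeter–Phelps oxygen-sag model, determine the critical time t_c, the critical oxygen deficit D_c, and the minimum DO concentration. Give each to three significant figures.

t_c = [1/(k_a−k_1)] ln[(k_a/k_1)(1 − D₀(k_a−k_1)/(k_1 L₀))]
= [1/(1.45−0.158)] ln[(1.45/0.158)(1 − 0.552×1.292/(0.158×47.4))]
= (1/1.292) ln[9.177 × 0.9048] = 0.7740 × ln(8.303) = 0.7740 × 2.117 = 1.638 d.
D_c = (k_1/k_a) L₀ e^(−k_1 t_c) = (0.158/1.45) × 47.4 × e^(−0.158×1.638) = 0.1090 × 47.4 × 0.7719 = 3.987 mg/L.
Minimum DO = C_s − D_c = 9.56 − 3.987 = 5.573 mg/L.

t_c ≈ 1.64 d; D_c ≈ 3.99 mg/L; min DO ≈ 5.57 mg/L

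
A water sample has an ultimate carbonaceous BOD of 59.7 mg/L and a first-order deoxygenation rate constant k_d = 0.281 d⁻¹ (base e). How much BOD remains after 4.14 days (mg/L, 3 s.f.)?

L_t = L₀ e^(−k_d t) = 59.7 × e^(−0.281×4.14) = 59.7 × 0.3124 = 18.65 mg/L.

L ≈ 18.7 mg/L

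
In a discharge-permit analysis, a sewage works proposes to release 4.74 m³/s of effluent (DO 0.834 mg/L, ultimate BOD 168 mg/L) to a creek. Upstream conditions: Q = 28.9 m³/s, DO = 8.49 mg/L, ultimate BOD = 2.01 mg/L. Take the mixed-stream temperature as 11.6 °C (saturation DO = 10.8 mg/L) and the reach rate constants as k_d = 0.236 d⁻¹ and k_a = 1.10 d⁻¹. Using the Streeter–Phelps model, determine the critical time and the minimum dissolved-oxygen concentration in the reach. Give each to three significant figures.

t_c ≈ 1.01 d; minimum DO ≈ 6.50 mg/L

Mixed DO = (28.9×8.49 + 4.74×0.834)/(28.9+4.74) = 249.3/33.64 = 7.411 mg/L.
Mixed L₀ = (28.9×2.01 + 4.74×168)/(33.64) = 854.4/33.64 = 25.40 mg/L.
Initial deficit D₀ = C_s − DO₀ = 10.8 − 7.411 = 3.389 mg/L.
t_c = (1/0.8640) ln[(1.10/0.236)(1 − 3.389×0.8640/(0.236×25.40))] = 1.157 × ln(2.384) = 1.006 d.
D_c = (0.236/1.10) × 25.40 × e^(−0.236×1.006) = 0.2145 × 25.40 × 0.7887 = 4.298 mg/L.
Minimum DO = 10.8 − 4.298 = 6.502 mg/L.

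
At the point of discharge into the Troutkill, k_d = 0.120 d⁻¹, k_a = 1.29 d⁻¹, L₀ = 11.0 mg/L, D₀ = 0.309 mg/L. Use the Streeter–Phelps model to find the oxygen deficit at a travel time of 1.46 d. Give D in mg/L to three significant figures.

k_d L₀/(k_a−k_d) = 0.120×11.0/(1.29−0.120) = 1.320/1.170 = 1.128 mg/L.
e^(−k_d t) = e^(−0.120×1.460) = 0.8393; e^(−k_a t) = e^(−1.29×1.460) = 0.1521.
D = 1.128 × (0.8393 − 0.1521) + 0.309 × 0.1521 = 0.7753 + 0.04699 = 0.8223 mg/L.

D ≈ 0.822 mg/L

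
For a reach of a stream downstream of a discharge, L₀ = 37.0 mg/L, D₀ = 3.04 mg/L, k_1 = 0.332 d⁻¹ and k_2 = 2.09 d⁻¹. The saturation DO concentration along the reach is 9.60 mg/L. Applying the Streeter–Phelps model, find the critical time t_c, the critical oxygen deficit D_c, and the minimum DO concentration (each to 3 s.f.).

With k_2/k_1 = 6.295 and 1 − D₀(k_2−k_1)/(k_1 L₀) = 0.5649,
t_c = ln(6.295 × 0.5649) / (2.09 − 0.332) = ln(3.556) / 1.758 = 1.269/1.758 = 0.7217 d.
L(t_c) = L₀ e^(−k_1 t_c) = 37.0 × 0.7869 = 29.12 mg/L, and at the critical point k_2 D_c = k_1 L, so D_c = (0.332/2.09) × 29.12 = 4.625 mg/L.
Minimum DO = C_s − D_c = 9.60 − 4.625 = 4.975 mg/L.

t_c ≈ 0.722 d; D_c ≈ 4.63 mg/L; min DO ≈ 4.97 mg/L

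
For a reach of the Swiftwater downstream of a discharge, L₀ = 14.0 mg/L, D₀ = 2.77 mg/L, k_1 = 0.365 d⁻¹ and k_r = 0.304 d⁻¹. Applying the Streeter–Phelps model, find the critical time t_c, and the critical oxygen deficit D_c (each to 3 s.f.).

t_c ≈ 2.46 d; D_c ≈ 6.84 mg/L

With k_r/k_1 = 0.8329 and 1 − D₀(k_r−k_1)/(k_1 L₀) = 1.033,
t_c = ln(0.8329 × 1.033) / (0.304 − 0.365) = ln(0.8604) / -0.06100 = -0.1503/-0.06100 = 2.465 d.
D_c = (k_1/k_r) L₀ e^(−k_1 t_c) = (0.365/0.304) × 14.0 × e^(−0.365×2.465) = 1.201 × 14.0 × 0.4067 = 6.837 mg/L.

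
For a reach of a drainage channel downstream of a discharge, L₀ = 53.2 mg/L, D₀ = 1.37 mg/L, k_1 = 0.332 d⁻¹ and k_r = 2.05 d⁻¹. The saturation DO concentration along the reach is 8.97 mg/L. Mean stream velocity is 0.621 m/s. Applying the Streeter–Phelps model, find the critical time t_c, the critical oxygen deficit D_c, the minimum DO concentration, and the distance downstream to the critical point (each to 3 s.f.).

t_c = [1/(k_r−k_1)] ln[(k_r/k_1)(1 − D₀(k_r−k_1)/(k_1 L₀))]
= [1/(2.05−0.332)] ln[(2.05/0.332)(1 − 1.37×1.718/(0.332×53.2))]
= (1/1.718) ln[6.175 × 0.8667] = 0.5821 × ln(5.352) = 0.5821 × 1.677 = 0.9764 d.
L(t_c) = L₀ e^(−k_1 t_c) = 53.2 × 0.7231 = 38.47 mg/L, and at the critical point k_r D_c = k_1 L, so D_c = (0.332/2.05) × 38.47 = 6.230 mg/L.
Minimum DO = C_s − D_c = 8.97 − 6.230 = 2.740 mg/L.
x_c = v t_c = 0.621 m/s × 0.9764 d × 86400 s/d = 52390 m ≈ 52.4 km.

t_c ≈ 0.976 d; D_c ≈ 6.23 mg/L; min DO ≈ 2.74 mg/L; x_c ≈ 52.4 km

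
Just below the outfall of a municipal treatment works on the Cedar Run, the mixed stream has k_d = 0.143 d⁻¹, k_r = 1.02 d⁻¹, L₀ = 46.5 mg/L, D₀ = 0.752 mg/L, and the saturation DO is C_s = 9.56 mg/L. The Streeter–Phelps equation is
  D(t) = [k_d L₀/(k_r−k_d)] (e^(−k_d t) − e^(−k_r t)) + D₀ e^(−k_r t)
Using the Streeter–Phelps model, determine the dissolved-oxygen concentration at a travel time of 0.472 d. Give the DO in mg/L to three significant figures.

k_d L₀/(k_r−k_d) = 0.143×46.5/(1.02−0.143) = 6.649/0.8770 = 7.582 mg/L.
e^(−k_d t) = e^(−0.143×0.4720) = 0.9347; e^(−k_r t) = e^(−1.02×0.4720) = 0.6179.
D = 7.582 × (0.9347 − 0.6179) + 0.752 × 0.6179 = 2.402 + 0.4647 = 2.867 mg/L.
DO = C_s − D = 9.56 − 2.867 = 6.693 mg/L.

DO ≈ 6.69 mg/L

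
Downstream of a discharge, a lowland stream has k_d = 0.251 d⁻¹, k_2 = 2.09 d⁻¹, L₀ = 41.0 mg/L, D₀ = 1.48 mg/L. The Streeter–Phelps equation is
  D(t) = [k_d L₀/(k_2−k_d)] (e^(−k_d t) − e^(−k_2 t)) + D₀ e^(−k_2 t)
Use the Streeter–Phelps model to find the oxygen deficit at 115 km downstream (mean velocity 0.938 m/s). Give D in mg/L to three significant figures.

Travel time t = x/v = 115 km / (0.938 m/s) = 115000 m / 0.938 m/s = 122600 s = 1.419 d.
k_d L₀/(k_2−k_d) = 0.251×41.0/(2.09−0.251) = 10.29/1.839 = 5.596 mg/L.
e^(−k_d t) = e^(−0.251×1.419) = 0.7004; e^(−k_2 t) = e^(−2.09×1.419) = 0.05152.
D = 5.596 × (0.7004 − 0.05152) + 1.48 × 0.05152 = 3.631 + 0.07626 = 3.707 mg/L.

D ≈ 3.71 mg/L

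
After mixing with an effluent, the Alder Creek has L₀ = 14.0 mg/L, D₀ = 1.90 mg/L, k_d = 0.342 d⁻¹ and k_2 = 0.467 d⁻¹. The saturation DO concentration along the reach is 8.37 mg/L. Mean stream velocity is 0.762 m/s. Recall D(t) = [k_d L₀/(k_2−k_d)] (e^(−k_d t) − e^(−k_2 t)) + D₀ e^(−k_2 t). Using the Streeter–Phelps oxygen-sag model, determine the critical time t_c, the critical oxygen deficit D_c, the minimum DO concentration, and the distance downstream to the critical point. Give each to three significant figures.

At the critical point dD/dt = 0, so k_d L₀ e^(−k_d t) = k_2 D. Substituting D(t) from the Streeter–Phelps equation and solving for t gives
t_c = ln[(k_2/k_d)(1 − D₀(k_2−k_d)/(k_d L₀))] / (k_2−k_d).
Here k_2−k_d = 0.1250 d⁻¹ and 1 − D₀(k_2−k_d)/(k_d L₀) = 1 − 1.90×0.1250/(0.342×14.0) = 0.9504, so
t_c = ln(1.365 × 0.9504) / 0.1250 = 0.2606 / 0.1250 = 2.085 d.
D_c = (k_d/k_2) L₀ e^(−k_d t_c) = (0.342/0.467) × 14.0 × e^(−0.342×2.085) = 0.7323 × 14.0 × 0.4901 = 5.025 mg/L.
Minimum DO = C_s − D_c = 8.37 − 5.025 = 3.345 mg/L.
x_c = v t_c = 0.762 m/s × 2.085 d × 86400 s/d = 137300 m ≈ 137 km.

t_c ≈ 2.09 d; D_c ≈ 5.02 mg/L; min DO ≈ 3.35 mg/L; x_c ≈ 137 km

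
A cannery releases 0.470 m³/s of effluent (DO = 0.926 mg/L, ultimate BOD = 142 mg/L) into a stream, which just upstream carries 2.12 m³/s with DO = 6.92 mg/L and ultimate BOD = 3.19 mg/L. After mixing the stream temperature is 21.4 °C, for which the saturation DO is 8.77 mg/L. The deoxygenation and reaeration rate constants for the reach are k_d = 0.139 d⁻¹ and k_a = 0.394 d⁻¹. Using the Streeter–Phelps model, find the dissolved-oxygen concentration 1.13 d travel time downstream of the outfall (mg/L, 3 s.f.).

DO ≈ 3.58 mg/L

Mixed DO = (2.12×6.92 + 0.470×0.926)/(2.12+0.470) = 15.11/2.590 = 5.832 mg/L.
Mixed L₀ = (2.12×3.19 + 0.470×142)/(2.590) = 73.50/2.590 = 28.38 mg/L.
Initial deficit D₀ = C_s − DO₀ = 8.77 − 5.832 = 2.938 mg/L.
D(1.13) = [0.139×28.38/(0.394−0.139)](e^(−0.139×1.13) − e^(−0.394×1.13)) + 2.938 e^(−0.394×1.13)
= 15.47 × (0.8546 − 0.6407) + 2.938 × 0.6407 = 5.192 mg/L.
DO = 8.77 − 5.192 = 3.578 mg/L.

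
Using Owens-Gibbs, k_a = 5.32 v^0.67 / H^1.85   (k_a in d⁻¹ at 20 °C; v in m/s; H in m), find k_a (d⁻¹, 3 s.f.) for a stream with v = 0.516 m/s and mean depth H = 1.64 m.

k_a ≈ 1.37 d⁻¹

k_a = 5.32 × 0.516^0.67 / 1.64^1.85 = 5.32 × 0.6419 / 2.497 = 1.367 d⁻¹.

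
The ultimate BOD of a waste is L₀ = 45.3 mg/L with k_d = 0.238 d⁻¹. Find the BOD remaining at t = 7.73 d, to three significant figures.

L ≈ 7.20 mg/L

L_t = L₀ e^(−k_d t) = 45.3 × e^(−0.238×7.73) = 45.3 × 0.1589 = 7.196 mg/L.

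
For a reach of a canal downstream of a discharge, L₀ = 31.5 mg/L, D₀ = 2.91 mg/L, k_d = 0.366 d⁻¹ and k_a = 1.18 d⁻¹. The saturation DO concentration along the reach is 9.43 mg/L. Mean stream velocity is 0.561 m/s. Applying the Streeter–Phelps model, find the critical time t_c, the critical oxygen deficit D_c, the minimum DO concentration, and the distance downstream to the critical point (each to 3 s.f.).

t_c ≈ 1.16 d; D_c ≈ 6.40 mg/L; min DO ≈ 3.03 mg/L; x_c ≈ 56.0 km

With k_a/k_d = 3.224 and 1 − D₀(k_a−k_d)/(k_d L₀) = 0.7945,
t_c = ln(3.224 × 0.7945) / (1.18 − 0.366) = ln(2.562) / 0.8140 = 0.9406/0.8140 = 1.156 d.
L(t_c) = L₀ e^(−k_d t_c) = 31.5 × 0.6551 = 20.64 mg/L, and at the critical point k_a D_c = k_d L, so D_c = (0.366/1.18) × 20.64 = 6.401 mg/L.
Minimum DO = C_s − D_c = 9.43 − 6.401 = 3.029 mg/L.
x_c = v t_c = 0.561 m/s × 1.156 d × 86400 s/d = 56010 m ≈ 56.0 km.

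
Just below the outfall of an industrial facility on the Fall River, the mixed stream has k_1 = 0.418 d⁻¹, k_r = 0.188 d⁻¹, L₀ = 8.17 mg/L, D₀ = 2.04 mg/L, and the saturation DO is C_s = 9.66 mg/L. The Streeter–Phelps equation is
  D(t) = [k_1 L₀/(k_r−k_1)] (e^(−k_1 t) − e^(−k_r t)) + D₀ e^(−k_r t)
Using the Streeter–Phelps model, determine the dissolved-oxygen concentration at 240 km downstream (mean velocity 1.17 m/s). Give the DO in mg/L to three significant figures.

DO ≈ 4.36 mg/L

Travel time t = x/v = 240 km / (1.17 m/s) = 240000 m / 1.17 m/s = 205100 s = 2.374 d.
k_1 L₀/(k_r−k_1) = 0.418×8.17/(0.188−0.418) = 3.415/-0.2300 = -14.85 mg/L.
e^(−k_1 t) = e^(−0.418×2.374) = 0.3707; e^(−k_r t) = e^(−0.188×2.374) = 0.6400.
D = -14.85 × (0.3707 − 0.6400) + 2.04 × 0.6400 = 3.998 + 1.306 = 5.304 mg/L.
DO = C_s − D = 9.66 − 5.304 = 4.356 mg/L.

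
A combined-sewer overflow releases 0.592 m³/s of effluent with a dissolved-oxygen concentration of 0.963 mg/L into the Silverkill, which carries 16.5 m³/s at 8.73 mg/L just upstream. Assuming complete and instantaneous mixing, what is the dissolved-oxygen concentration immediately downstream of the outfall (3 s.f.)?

8.46 mg/L

Flow-weighted mixing: C = (Q_r C_r + Q_w C_w)/(Q_r + Q_w)
= (16.5×8.73 + 0.592×0.963)/(16.5 + 0.592) = 144.6/17.09 = 8.461 mg/L.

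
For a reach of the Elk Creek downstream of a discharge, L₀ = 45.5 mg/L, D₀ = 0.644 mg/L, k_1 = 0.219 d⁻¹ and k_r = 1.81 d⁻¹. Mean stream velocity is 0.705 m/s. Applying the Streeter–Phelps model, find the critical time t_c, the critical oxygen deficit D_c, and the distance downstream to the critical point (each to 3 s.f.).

With k_r/k_1 = 8.265 and 1 − D₀(k_r−k_1)/(k_1 L₀) = 0.8972,
t_c = ln(8.265 × 0.8972) / (1.81 − 0.219) = ln(7.415) / 1.591 = 2.004/1.591 = 1.259 d.
D_c = (k_1/k_r) L₀ e^(−k_1 t_c) = (0.219/1.81) × 45.5 × e^(−0.219×1.259) = 0.1210 × 45.5 × 0.7590 = 4.178 mg/L.
x_c = v t_c = 0.705 m/s × 1.259 d × 86400 s/d = 76700 m ≈ 76.7 km.

t_c ≈ 1.26 d; D_c ≈ 4.18 mg/L; x_c ≈ 76.7 km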